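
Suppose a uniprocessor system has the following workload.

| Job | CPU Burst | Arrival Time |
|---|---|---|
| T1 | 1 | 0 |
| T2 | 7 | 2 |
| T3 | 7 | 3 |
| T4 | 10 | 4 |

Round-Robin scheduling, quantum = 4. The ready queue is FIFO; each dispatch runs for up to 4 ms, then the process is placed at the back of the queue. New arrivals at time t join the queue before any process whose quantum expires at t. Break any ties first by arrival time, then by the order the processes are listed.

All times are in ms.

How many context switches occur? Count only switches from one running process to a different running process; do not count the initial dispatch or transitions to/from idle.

5

Timeline: | T1 0-1 | idle 1-2 | T2 2-6 | T3 6-10 | T4 10-14 | T2 14-17 | T3 17-20 | T4 20-26 |
Completion: T1=1  T2=17  T3=20  T4=26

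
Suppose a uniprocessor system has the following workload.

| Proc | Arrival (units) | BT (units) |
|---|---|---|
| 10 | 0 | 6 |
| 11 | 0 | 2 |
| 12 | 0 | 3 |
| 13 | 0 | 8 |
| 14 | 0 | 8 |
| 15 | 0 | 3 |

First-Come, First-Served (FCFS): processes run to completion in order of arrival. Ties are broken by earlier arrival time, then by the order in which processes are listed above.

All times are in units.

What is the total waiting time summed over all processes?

Timeline: | 10 0-6 | 11 6-8 | 12 8-11 | 13 11-19 | 14 19-27 | 15 27-30 |
Completion: 10=6  11=8  12=11  13=19  14=27  15=30
Turnaround (C−A): 10=6  11=8  12=11  13=19  14=27  15=30
Waiting = turnaround − burst: 10=0, 11=6, 12=8, 13=11, 14=19, 15=27
Total waiting = 0 + 6 + 8 + 11 + 19 + 27 = 71

71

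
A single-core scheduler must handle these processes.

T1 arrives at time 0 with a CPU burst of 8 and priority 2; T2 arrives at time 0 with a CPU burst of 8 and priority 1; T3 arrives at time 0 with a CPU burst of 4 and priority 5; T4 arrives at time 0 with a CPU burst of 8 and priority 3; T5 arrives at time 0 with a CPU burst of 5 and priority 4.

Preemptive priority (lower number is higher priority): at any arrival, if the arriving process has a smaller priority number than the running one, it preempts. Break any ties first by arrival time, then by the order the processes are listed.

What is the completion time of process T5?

29

Gantt: | T2 0-8 | T1 8-16 | T4 16-24 | T5 24-29 | T3 29-33 |
Completion: T1=16  T2=8  T3=33  T4=24  T5=29
Turnaround (C−A): T1=16  T2=8  T3=33  T4=24  T5=29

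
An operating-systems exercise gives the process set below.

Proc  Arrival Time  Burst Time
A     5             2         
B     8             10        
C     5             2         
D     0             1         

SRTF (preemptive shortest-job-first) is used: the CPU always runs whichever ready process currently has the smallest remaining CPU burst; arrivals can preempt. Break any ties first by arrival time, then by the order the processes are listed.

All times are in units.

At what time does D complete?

1

Timeline: | D 0-1 | idle 1-5 | A 5-7 | C 7-9 | B 9-19 |
Completion: A=7  B=19  C=9  D=1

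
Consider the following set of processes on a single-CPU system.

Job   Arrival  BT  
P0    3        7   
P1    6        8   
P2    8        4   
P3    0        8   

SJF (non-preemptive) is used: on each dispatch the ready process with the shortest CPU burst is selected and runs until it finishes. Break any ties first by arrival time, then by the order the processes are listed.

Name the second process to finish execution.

Gantt: | P3 0-8 | P2 8-12 | P0 12-19 | P1 19-27 |
Completion: P0=19  P1=27  P2=12  P3=8
Turnaround (C−A): P0=16  P1=21  P2=4  P3=8
Finish order: P3 → P2 → P0 → P1

P2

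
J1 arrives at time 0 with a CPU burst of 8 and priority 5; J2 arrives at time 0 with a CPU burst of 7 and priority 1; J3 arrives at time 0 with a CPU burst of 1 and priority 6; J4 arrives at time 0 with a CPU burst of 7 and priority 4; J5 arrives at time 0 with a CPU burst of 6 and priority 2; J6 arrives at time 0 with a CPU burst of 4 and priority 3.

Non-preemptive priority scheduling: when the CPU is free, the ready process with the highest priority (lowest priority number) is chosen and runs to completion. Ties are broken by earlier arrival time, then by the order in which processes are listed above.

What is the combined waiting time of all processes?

Gantt: | J2 0-7 | J5 7-13 | J6 13-17 | J4 17-24 | J1 24-32 | J3 32-33 |
Completion: J1=32  J2=7  J3=33  J4=24  J5=13  J6=17
Turnaround (C−A): J1=32  J2=7  J3=33  J4=24  J5=13  J6=17
Waiting = turnaround − burst: J1=24, J2=0, J3=32, J4=17, J5=7, J6=13
Total waiting = 24 + 0 + 32 + 17 + 7 + 13 = 93

93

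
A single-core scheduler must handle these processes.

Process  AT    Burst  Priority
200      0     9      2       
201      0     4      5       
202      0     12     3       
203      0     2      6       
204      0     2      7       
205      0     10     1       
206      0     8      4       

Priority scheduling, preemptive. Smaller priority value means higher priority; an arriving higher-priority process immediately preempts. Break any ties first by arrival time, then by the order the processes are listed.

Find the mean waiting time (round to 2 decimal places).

Timeline: | 205 0-10 | 200 10-19 | 202 19-31 | 206 31-39 | 201 39-43 | 203 43-45 | 204 45-47 |
Completion: 200=19  201=43  202=31  203=45  204=47  205=10  206=39
Turnaround (C−A): 200=19  201=43  202=31  203=45  204=47  205=10  206=39
Waiting times: 200=10, 201=39, 202=19, 203=43, 204=45, 205=0, 206=31
Average waiting = (10+39+19+43+45+0+31) / 7 = 187/7 = 26.71

26.71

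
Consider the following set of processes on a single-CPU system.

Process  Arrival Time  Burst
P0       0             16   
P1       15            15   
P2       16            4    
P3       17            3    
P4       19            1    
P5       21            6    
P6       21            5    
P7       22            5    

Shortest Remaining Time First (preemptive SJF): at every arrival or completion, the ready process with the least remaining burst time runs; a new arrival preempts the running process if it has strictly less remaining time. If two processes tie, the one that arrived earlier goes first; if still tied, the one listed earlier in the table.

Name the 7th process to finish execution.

Timeline: | P0 0-16 | P2 16-20 | P4 20-21 | P3 21-24 | P6 24-29 | P7 29-34 | P5 34-40 | P1 40-55 |
Completion: P0=16  P1=55  P2=20  P3=24  P4=21  P5=40  P6=29  P7=34
Finish order: P0 → P2 → P4 → P3 → P6 → P7 → P5 → P1

P5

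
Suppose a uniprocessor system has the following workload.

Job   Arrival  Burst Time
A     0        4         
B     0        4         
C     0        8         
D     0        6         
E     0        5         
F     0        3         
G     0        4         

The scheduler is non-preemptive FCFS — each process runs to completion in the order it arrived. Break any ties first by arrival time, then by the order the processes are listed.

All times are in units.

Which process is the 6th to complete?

F

Timeline: | A 0-4 | B 4-8 | C 8-16 | D 16-22 | E 22-27 | F 27-30 | G 30-34 |
Completion: A=4  B=8  C=16  D=22  E=27  F=30  G=34
Turnaround (C−A): A=4  B=8  C=16  D=22  E=27  F=30  G=34
Finish order: A → B → C → D → E → F → G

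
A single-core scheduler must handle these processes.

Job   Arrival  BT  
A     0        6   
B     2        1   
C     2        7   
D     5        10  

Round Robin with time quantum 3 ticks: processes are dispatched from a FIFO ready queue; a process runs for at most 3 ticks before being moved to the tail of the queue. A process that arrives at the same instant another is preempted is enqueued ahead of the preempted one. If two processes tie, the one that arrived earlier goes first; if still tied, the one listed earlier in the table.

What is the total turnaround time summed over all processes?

49

Timeline: | A 0-3 | B 3-4 | C 4-7 | A 7-10 | D 10-13 | C 13-16 | D 16-19 | C 19-20 | D 20-24 |
Completion: A=10  B=4  C=20  D=24
Turnaround (C−A): A=10  B=2  C=18  D=19
Turnaround = completion − arrival: A=10, B=2, C=18, D=19
Total turnaround = 10 + 2 + 18 + 19 = 49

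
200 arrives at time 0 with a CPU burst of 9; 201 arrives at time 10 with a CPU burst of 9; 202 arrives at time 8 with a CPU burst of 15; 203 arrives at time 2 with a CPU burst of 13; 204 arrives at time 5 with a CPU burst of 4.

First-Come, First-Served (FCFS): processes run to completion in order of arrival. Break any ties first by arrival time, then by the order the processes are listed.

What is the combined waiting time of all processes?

73

Gantt: | 200 0-9 | 203 9-22 | 204 22-26 | 202 26-41 | 201 41-50 |
Completion: 200=9  201=50  202=41  203=22  204=26
Waiting = turnaround − burst: 200=0, 201=31, 202=18, 203=7, 204=17
Total waiting = 0 + 31 + 18 + 7 + 17 = 73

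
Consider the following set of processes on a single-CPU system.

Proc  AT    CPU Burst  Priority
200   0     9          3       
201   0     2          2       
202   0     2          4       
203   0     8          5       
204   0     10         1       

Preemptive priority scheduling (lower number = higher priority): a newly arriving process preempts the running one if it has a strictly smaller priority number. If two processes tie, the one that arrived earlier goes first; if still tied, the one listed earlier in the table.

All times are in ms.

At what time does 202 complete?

Timeline: | 204 0-10 | 201 10-12 | 200 12-21 | 202 21-23 | 203 23-31 |
Completion: 200=21  201=12  202=23  203=31  204=10

23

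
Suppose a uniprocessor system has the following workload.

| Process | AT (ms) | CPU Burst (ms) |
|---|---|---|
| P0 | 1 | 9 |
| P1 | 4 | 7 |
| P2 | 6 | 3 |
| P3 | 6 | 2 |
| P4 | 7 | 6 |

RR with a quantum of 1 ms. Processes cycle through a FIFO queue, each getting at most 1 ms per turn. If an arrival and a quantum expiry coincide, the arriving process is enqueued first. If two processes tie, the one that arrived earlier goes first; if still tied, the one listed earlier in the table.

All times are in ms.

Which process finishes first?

Schedule: | idle 0-1 | P0 1-4 | P1 4-5 | P0 5-6 | P1 6-7 | P2 7-8 | P3 8-9 | P0 9-10 | P4 10-11 | P1 11-12 | P2 12-13 | P3 13-14 | P0 14-15 | P4 15-16 | P1 16-17 | P2 17-18 | P0 18-19 | P4 19-20 | P1 20-21 | P0 21-22 | P4 22-23 | P1 23-24 | P0 24-25 | P4 25-26 | P1 26-27 | P4 27-28 |
Completion: P0=25  P1=27  P2=18  P3=14  P4=28
Turnaround (C−A): P0=24  P1=23  P2=12  P3=8  P4=21
Finish order: P3 → P2 → P0 → P1 → P4

P3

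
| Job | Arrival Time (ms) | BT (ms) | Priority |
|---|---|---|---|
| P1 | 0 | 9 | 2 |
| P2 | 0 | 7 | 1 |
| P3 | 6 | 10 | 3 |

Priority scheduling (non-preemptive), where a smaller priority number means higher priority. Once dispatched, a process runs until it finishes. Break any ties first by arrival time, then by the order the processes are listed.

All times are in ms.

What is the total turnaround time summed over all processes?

Timeline: | P2 0-7 | P1 7-16 | P3 16-26 |
Completion: P1=16  P2=7  P3=26
Turnaround (C−A): P1=16  P2=7  P3=20
Turnaround = completion − arrival: P1=16, P2=7, P3=20
Total turnaround = 16 + 7 + 20 = 43

43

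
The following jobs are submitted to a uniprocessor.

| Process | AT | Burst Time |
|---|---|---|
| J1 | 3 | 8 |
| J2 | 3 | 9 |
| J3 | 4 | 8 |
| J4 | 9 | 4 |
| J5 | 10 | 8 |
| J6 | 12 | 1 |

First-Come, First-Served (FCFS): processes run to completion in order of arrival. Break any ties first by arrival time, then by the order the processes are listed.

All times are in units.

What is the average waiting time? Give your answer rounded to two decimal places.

15.50

Gantt: | idle 0-3 | J1 3-11 | J2 11-20 | J3 20-28 | J4 28-32 | J5 32-40 | J6 40-41 |
Completion: J1=11  J2=20  J3=28  J4=32  J5=40  J6=41
Turnaround (C−A): J1=8  J2=17  J3=24  J4=23  J5=30  J6=29
Waiting times: J1=0, J2=8, J3=16, J4=19, J5=22, J6=28
Average waiting = (0+8+16+19+22+28) / 6 = 93/6 = 15.50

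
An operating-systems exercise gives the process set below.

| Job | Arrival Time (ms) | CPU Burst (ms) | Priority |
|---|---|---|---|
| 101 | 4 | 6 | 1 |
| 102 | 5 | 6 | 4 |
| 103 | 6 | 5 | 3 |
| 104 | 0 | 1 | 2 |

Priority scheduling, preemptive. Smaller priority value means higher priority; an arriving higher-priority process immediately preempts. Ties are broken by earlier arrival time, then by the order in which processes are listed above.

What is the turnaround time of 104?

1

Schedule: | 104 0-1 | idle 1-4 | 101 4-10 | 103 10-15 | 102 15-21 |
Completion: 101=10  102=21  103=15  104=1
Turnaround(104) = completion − arrival = 1 − 0 = 1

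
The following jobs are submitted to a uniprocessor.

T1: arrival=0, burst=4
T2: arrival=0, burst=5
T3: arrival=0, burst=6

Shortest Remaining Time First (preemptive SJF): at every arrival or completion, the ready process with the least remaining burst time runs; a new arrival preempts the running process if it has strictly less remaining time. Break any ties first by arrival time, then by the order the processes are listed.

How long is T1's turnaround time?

Schedule: | T1 0-4 | T2 4-9 | T3 9-15 |
Completion: T1=4  T2=9  T3=15
Turnaround (C−A): T1=4  T2=9  T3=15
Turnaround(T1) = completion − arrival = 4 − 0 = 4

4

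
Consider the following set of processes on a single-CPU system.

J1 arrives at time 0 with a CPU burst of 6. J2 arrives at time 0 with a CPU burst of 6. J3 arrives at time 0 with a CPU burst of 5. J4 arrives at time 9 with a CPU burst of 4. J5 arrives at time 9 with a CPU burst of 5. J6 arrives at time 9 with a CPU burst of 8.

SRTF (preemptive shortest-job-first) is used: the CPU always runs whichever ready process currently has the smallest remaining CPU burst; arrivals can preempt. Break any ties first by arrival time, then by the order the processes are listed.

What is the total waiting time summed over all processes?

50

Gantt: | J3 0-5 | J1 5-11 | J4 11-15 | J5 15-20 | J2 20-26 | J6 26-34 |
Completion: J1=11  J2=26  J3=5  J4=15  J5=20  J6=34
Turnaround (C−A): J1=11  J2=26  J3=5  J4=6  J5=11  J6=25
Waiting = turnaround − burst: J1=5, J2=20, J3=0, J4=2, J5=6, J6=17
Total waiting = 5 + 20 + 0 + 2 + 6 + 17 = 50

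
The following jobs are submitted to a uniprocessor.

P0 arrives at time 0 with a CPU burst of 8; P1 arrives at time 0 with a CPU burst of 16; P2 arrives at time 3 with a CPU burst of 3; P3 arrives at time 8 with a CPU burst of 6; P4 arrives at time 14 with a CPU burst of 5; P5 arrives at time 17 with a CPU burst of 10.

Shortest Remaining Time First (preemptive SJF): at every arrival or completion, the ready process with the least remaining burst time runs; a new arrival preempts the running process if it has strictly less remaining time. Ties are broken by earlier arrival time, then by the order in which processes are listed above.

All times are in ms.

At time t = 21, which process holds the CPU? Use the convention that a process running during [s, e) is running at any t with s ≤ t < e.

P4

Timeline: | P0 0-3 | P2 3-6 | P0 6-11 | P3 11-17 | P4 17-22 | P5 22-32 | P1 32-48 |
Completion: P0=11  P1=48  P2=6  P3=17  P4=22  P5=32
Turnaround (C−A): P0=11  P1=48  P2=3  P3=9  P4=8  P5=15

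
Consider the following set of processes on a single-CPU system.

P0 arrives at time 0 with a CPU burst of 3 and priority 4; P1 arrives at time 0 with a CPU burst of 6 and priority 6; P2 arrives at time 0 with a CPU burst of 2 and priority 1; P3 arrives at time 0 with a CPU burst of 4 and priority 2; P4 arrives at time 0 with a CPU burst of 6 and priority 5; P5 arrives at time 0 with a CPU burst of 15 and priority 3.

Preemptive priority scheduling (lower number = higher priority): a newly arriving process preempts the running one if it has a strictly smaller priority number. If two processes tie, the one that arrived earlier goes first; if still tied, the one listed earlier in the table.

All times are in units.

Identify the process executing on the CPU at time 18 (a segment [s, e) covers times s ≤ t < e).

Gantt: | P2 0-2 | P3 2-6 | P5 6-21 | P0 21-24 | P4 24-30 | P1 30-36 |
Completion: P0=24  P1=36  P2=2  P3=6  P4=30  P5=21
Turnaround (C−A): P0=24  P1=36  P2=2  P3=6  P4=30  P5=21

P5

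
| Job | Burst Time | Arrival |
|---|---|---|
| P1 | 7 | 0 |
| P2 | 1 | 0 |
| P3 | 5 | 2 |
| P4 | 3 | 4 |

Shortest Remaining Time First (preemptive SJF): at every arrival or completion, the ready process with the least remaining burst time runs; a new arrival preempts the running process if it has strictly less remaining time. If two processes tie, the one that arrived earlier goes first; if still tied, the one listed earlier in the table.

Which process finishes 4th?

Gantt: | P2 0-1 | P1 1-2 | P3 2-7 | P4 7-10 | P1 10-16 |
Completion: P1=16  P2=1  P3=7  P4=10
Turnaround (C−A): P1=16  P2=1  P3=5  P4=6
Finish order: P2 → P3 → P4 → P1

P1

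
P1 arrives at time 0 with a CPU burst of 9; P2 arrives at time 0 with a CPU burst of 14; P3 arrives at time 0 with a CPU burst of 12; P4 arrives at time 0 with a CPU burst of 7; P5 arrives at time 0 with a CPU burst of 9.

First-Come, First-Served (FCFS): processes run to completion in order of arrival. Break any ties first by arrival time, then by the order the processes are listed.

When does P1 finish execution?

Timeline: | P1 0-9 | P2 9-23 | P3 23-35 | P4 35-42 | P5 42-51 |
Completion: P1=9  P2=23  P3=35  P4=42  P5=51
Turnaround (C−A): P1=9  P2=23  P3=35  P4=42  P5=51

9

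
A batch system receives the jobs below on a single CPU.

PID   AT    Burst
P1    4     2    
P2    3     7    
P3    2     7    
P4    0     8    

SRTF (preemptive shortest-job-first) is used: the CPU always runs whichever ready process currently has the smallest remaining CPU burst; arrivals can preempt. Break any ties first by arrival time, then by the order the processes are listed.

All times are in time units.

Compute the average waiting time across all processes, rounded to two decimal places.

6.00

Schedule: | P4 0-4 | P1 4-6 | P4 6-10 | P3 10-17 | P2 17-24 |
Completion: P1=6  P2=24  P3=17  P4=10
Waiting times: P1=0, P2=14, P3=8, P4=2
Average waiting = (0+14+8+2) / 4 = 24/4 = 6.00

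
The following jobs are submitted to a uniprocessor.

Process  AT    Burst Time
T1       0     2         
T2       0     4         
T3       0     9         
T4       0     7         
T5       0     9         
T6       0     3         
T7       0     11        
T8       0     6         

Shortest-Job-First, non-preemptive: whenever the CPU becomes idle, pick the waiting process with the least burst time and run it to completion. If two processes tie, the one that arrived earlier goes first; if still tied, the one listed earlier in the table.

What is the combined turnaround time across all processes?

175

Gantt: | T1 0-2 | T6 2-5 | T2 5-9 | T8 9-15 | T4 15-22 | T3 22-31 | T5 31-40 | T7 40-51 |
Completion: T1=2  T2=9  T3=31  T4=22  T5=40  T6=5  T7=51  T8=15
Turnaround = completion − arrival: T1=2, T2=9, T3=31, T4=22, T5=40, T6=5, T7=51, T8=15
Total turnaround = 2 + 9 + 31 + 22 + 40 + 5 + 51 + 15 = 175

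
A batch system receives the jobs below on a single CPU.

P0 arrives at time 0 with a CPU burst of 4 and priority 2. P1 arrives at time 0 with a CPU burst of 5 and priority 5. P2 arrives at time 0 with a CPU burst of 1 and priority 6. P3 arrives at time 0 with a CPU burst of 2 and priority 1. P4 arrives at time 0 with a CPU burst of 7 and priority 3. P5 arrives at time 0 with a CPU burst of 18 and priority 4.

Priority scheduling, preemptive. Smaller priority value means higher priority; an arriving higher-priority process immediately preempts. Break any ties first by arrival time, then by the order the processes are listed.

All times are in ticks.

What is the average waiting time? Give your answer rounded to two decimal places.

14.67

Timeline: | P3 0-2 | P0 2-6 | P4 6-13 | P5 13-31 | P1 31-36 | P2 36-37 |
Completion: P0=6  P1=36  P2=37  P3=2  P4=13  P5=31
Turnaround (C−A): P0=6  P1=36  P2=37  P3=2  P4=13  P5=31
Waiting times: P0=2, P1=31, P2=36, P3=0, P4=6, P5=13
Average waiting = (2+31+36+0+6+13) / 6 = 88/6 = 14.67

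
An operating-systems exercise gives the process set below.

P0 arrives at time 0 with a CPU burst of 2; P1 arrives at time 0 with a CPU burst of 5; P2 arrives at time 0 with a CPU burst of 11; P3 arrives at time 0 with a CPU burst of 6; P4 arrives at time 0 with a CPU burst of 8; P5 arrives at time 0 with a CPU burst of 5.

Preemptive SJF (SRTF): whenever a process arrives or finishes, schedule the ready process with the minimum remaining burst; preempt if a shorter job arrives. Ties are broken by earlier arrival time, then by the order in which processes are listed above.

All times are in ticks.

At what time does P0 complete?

2

Timeline: | P0 0-2 | P1 2-7 | P5 7-12 | P3 12-18 | P4 18-26 | P2 26-37 |
Completion: P0=2  P1=7  P2=37  P3=18  P4=26  P5=12
Turnaround (C−A): P0=2  P1=7  P2=37  P3=18  P4=26  P5=12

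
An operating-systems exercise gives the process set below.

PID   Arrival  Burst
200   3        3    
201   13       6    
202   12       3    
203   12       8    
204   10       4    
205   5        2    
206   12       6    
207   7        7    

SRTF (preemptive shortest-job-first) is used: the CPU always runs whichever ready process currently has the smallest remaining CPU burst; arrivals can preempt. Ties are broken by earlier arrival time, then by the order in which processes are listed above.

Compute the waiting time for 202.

2

Timeline: | idle 0-3 | 200 3-6 | 205 6-8 | 207 8-10 | 204 10-14 | 202 14-17 | 207 17-22 | 206 22-28 | 201 28-34 | 203 34-42 |
Completion: 200=6  201=34  202=17  203=42  204=14  205=8  206=28  207=22
Waiting(202) = turnaround − burst = 5 − 3 = 2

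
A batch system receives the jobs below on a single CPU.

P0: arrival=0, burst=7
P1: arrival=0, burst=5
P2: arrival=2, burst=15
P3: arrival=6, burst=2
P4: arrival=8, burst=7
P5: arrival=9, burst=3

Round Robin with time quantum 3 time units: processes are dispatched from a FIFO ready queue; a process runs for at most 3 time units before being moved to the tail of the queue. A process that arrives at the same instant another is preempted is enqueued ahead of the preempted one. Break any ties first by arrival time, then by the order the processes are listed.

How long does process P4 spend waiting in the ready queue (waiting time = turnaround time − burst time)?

18

Schedule: | P0 0-3 | P1 3-6 | P2 6-9 | P0 9-12 | P3 12-14 | P1 14-16 | P4 16-19 | P5 19-22 | P2 22-25 | P0 25-26 | P4 26-29 | P2 29-32 | P4 32-33 | P2 33-39 |
Completion: P0=26  P1=16  P2=39  P3=14  P4=33  P5=22
Waiting(P4) = turnaround − burst = 25 − 7 = 18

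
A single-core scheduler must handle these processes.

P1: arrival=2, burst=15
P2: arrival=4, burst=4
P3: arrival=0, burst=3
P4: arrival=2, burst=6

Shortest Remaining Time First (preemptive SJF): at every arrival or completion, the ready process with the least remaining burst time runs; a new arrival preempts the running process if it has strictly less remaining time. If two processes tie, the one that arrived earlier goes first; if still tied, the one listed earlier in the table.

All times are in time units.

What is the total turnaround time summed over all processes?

44

Timeline: | P3 0-3 | P4 3-4 | P2 4-8 | P4 8-13 | P1 13-28 |
Completion: P1=28  P2=8  P3=3  P4=13
Turnaround = completion − arrival: P1=26, P2=4, P3=3, P4=11
Total turnaround = 26 + 4 + 3 + 11 = 44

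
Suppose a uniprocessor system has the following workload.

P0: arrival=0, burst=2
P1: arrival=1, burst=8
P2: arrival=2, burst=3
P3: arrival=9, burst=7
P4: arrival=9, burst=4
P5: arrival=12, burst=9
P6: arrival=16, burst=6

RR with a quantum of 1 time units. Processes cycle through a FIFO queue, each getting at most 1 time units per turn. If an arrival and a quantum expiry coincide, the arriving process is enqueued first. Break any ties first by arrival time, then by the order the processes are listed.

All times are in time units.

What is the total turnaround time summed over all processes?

120

Gantt: | P0 0-1 | P1 1-2 | P0 2-3 | P2 3-4 | P1 4-5 | P2 5-6 | P1 6-7 | P2 7-8 | P1 8-9 | P3 9-10 | P4 10-11 | P1 11-12 | P3 12-13 | P4 13-14 | P5 14-15 | P1 15-16 | P3 16-17 | P4 17-18 | P5 18-19 | P6 19-20 | P1 20-21 | P3 21-22 | P4 22-23 | P5 23-24 | P6 24-25 | P1 25-26 | P3 26-27 | P5 27-28 | P6 28-29 | P3 29-30 | P5 30-31 | P6 31-32 | P3 32-33 | P5 33-34 | P6 34-35 | P5 35-36 | P6 36-37 | P5 37-39 |
Completion: P0=3  P1=26  P2=8  P3=33  P4=23  P5=39  P6=37
Turnaround (C−A): P0=3  P1=25  P2=6  P3=24  P4=14  P5=27  P6=21
Turnaround = completion − arrival: P0=3, P1=25, P2=6, P3=24, P4=14, P5=27, P6=21
Total turnaround = 3 + 25 + 6 + 24 + 14 + 27 + 21 = 120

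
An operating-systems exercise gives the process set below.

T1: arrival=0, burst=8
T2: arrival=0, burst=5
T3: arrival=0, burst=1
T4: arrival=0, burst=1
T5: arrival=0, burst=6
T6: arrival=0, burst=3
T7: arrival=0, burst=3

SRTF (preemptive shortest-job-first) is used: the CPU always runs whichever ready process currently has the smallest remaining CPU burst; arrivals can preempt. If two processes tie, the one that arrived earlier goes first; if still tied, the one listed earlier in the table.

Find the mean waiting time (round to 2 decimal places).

Timeline: | T3 0-1 | T4 1-2 | T6 2-5 | T7 5-8 | T2 8-13 | T5 13-19 | T1 19-27 |
Completion: T1=27  T2=13  T3=1  T4=2  T5=19  T6=5  T7=8
Turnaround (C−A): T1=27  T2=13  T3=1  T4=2  T5=19  T6=5  T7=8
Waiting times: T1=19, T2=8, T3=0, T4=1, T5=13, T6=2, T7=5
Average waiting = (19+8+0+1+13+2+5) / 7 = 48/7 = 6.86

6.86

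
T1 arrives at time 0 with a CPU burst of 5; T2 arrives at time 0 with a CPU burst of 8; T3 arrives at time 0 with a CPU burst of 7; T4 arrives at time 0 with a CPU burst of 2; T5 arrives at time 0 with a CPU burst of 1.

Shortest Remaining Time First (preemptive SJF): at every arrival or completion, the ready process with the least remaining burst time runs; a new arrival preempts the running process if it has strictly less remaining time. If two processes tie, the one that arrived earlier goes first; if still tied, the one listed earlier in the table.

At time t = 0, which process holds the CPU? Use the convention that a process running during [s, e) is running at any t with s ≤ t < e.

Schedule: | T5 0-1 | T4 1-3 | T1 3-8 | T3 8-15 | T2 15-23 |
Completion: T1=8  T2=23  T3=15  T4=3  T5=1

T5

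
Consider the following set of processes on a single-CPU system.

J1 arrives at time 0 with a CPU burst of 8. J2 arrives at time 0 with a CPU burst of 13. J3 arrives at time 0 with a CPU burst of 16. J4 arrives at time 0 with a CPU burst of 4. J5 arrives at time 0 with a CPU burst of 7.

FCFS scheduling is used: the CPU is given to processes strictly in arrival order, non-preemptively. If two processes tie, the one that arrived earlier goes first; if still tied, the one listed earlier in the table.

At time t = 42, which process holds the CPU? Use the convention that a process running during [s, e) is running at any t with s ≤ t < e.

Schedule: | J1 0-8 | J2 8-21 | J3 21-37 | J4 37-41 | J5 41-48 |
Completion: J1=8  J2=21  J3=37  J4=41  J5=48
Turnaround (C−A): J1=8  J2=21  J3=37  J4=41  J5=48

J5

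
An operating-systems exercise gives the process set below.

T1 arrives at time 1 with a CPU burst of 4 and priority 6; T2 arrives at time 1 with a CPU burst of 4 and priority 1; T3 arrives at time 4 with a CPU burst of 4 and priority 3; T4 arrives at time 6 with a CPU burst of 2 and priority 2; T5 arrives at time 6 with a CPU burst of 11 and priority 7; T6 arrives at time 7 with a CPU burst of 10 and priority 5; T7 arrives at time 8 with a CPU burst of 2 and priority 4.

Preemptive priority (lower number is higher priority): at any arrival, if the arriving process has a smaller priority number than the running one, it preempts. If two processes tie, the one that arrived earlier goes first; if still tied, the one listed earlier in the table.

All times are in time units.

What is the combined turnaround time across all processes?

Gantt: | idle 0-1 | T2 1-5 | T3 5-6 | T4 6-8 | T3 8-11 | T7 11-13 | T6 13-23 | T1 23-27 | T5 27-38 |
Completion: T1=27  T2=5  T3=11  T4=8  T5=38  T6=23  T7=13
Turnaround (C−A): T1=26  T2=4  T3=7  T4=2  T5=32  T6=16  T7=5
Turnaround = completion − arrival: T1=26, T2=4, T3=7, T4=2, T5=32, T6=16, T7=5
Total turnaround = 26 + 4 + 7 + 2 + 32 + 16 + 5 = 92

92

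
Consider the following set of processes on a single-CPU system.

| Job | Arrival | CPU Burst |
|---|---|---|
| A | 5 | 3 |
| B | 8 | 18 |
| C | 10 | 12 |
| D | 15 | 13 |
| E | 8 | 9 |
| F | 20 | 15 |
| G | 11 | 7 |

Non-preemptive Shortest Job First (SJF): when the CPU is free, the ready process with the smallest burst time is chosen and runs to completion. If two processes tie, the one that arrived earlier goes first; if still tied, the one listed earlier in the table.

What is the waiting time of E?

0

Gantt: | idle 0-5 | A 5-8 | E 8-17 | G 17-24 | C 24-36 | D 36-49 | F 49-64 | B 64-82 |
Completion: A=8  B=82  C=36  D=49  E=17  F=64  G=24
Waiting(E) = turnaround − burst = 9 − 9 = 0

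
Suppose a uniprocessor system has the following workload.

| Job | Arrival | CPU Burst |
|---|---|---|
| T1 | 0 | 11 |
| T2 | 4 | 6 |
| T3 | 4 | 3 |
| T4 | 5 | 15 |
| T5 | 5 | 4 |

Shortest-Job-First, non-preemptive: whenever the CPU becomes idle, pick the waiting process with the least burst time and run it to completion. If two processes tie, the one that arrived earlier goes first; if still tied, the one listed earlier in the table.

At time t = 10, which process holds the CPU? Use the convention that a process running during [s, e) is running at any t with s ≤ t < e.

Schedule: | T1 0-11 | T3 11-14 | T5 14-18 | T2 18-24 | T4 24-39 |
Completion: T1=11  T2=24  T3=14  T4=39  T5=18
Turnaround (C−A): T1=11  T2=20  T3=10  T4=34  T5=13

T1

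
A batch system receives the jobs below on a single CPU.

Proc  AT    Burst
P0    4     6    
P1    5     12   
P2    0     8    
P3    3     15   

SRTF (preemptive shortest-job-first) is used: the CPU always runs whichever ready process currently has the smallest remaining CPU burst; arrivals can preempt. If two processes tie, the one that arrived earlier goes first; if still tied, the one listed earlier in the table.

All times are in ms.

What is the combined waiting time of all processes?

36

Schedule: | P2 0-8 | P0 8-14 | P1 14-26 | P3 26-41 |
Completion: P0=14  P1=26  P2=8  P3=41
Turnaround (C−A): P0=10  P1=21  P2=8  P3=38
Waiting = turnaround − burst: P0=4, P1=9, P2=0, P3=23
Total waiting = 4 + 9 + 0 + 23 = 36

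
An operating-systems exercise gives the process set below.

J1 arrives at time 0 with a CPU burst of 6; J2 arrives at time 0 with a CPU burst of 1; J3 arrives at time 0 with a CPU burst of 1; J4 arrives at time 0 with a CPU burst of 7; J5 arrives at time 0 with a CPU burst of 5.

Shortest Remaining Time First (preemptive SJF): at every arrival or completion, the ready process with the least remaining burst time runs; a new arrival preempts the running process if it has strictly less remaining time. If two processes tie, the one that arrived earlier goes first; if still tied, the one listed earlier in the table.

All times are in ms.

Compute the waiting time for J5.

Timeline: | J2 0-1 | J3 1-2 | J5 2-7 | J1 7-13 | J4 13-20 |
Completion: J1=13  J2=1  J3=2  J4=20  J5=7
Turnaround (C−A): J1=13  J2=1  J3=2  J4=20  J5=7
Waiting(J5) = turnaround − burst = 7 − 5 = 2

2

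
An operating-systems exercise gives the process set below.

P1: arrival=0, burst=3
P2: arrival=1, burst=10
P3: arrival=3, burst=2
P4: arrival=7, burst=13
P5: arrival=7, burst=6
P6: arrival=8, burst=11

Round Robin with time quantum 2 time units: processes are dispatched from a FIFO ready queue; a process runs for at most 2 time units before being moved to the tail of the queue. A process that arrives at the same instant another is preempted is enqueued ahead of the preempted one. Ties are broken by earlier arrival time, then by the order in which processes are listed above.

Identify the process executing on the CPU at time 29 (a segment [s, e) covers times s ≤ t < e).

Gantt: | P1 0-2 | P2 2-4 | P1 4-5 | P3 5-7 | P2 7-9 | P4 9-11 | P5 11-13 | P6 13-15 | P2 15-17 | P4 17-19 | P5 19-21 | P6 21-23 | P2 23-25 | P4 25-27 | P5 27-29 | P6 29-31 | P2 31-33 | P4 33-35 | P6 35-37 | P4 37-39 | P6 39-41 | P4 41-43 | P6 43-44 | P4 44-45 |
Completion: P1=5  P2=33  P3=7  P4=45  P5=29  P6=44

P6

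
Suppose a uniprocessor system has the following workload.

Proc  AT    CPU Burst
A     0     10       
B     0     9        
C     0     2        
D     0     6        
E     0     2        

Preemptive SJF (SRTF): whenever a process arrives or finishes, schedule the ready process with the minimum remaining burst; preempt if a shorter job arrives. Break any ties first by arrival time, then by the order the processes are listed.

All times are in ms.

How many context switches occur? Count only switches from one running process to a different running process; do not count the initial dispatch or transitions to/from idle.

Timeline: | C 0-2 | E 2-4 | D 4-10 | B 10-19 | A 19-29 |
Completion: A=29  B=19  C=2  D=10  E=4
Turnaround (C−A): A=29  B=19  C=2  D=10  E=4

4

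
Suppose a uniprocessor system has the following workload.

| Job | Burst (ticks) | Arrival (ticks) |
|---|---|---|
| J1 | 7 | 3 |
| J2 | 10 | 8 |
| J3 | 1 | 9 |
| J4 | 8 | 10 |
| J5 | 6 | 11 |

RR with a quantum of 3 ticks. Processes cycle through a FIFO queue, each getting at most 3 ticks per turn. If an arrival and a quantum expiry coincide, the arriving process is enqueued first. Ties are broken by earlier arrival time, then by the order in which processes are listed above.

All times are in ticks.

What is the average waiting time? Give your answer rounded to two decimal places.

10.40

Schedule: | idle 0-3 | J1 3-9 | J2 9-12 | J3 12-13 | J1 13-14 | J4 14-17 | J5 17-20 | J2 20-23 | J4 23-26 | J5 26-29 | J2 29-32 | J4 32-34 | J2 34-35 |
Completion: J1=14  J2=35  J3=13  J4=34  J5=29
Turnaround (C−A): J1=11  J2=27  J3=4  J4=24  J5=18
Waiting times: J1=4, J2=17, J3=3, J4=16, J5=12
Average waiting = (4+17+3+16+12) / 5 = 52/5 = 10.40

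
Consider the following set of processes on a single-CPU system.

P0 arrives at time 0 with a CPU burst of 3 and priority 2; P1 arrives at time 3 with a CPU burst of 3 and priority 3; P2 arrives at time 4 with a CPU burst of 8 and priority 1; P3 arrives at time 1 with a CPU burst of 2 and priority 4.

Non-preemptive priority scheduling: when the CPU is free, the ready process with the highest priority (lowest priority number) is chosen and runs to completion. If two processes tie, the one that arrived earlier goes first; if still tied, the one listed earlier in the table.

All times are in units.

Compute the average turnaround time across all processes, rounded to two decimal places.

7.75

Gantt: | P0 0-3 | P1 3-6 | P2 6-14 | P3 14-16 |
Completion: P0=3  P1=6  P2=14  P3=16
Turnaround (C−A): P0=3  P1=3  P2=10  P3=15
Turnaround times: P0=3, P1=3, P2=10, P3=15
Average turnaround = (3+3+10+15) / 4 = 31/4 = 7.75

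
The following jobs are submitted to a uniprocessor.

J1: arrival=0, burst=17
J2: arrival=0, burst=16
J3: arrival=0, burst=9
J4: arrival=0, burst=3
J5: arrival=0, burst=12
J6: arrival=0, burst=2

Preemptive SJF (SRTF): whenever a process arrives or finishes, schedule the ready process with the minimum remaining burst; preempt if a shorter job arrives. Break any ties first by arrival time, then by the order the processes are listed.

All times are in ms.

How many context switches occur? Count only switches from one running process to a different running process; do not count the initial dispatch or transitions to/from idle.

5

Timeline: | J6 0-2 | J4 2-5 | J3 5-14 | J5 14-26 | J2 26-42 | J1 42-59 |
Completion: J1=59  J2=42  J3=14  J4=5  J5=26  J6=2
Turnaround (C−A): J1=59  J2=42  J3=14  J4=5  J5=26  J6=2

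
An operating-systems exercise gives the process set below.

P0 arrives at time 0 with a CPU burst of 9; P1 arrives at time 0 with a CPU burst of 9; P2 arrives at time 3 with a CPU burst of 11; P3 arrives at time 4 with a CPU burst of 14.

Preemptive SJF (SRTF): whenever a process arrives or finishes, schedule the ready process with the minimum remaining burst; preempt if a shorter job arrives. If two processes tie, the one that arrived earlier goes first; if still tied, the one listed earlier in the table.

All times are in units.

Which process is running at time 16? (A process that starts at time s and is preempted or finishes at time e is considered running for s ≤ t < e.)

P1

Schedule: | P0 0-9 | P1 9-18 | P2 18-29 | P3 29-43 |
Completion: P0=9  P1=18  P2=29  P3=43
Turnaround (C−A): P0=9  P1=18  P2=26  P3=39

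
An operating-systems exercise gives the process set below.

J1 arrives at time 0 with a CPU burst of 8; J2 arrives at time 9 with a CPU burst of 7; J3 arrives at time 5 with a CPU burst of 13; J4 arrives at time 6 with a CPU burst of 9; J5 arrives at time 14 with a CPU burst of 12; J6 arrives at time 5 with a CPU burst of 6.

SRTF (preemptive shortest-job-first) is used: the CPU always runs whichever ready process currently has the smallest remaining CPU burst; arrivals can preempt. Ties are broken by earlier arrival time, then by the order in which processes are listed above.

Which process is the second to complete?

J6

Schedule: | J1 0-8 | J6 8-14 | J2 14-21 | J4 21-30 | J5 30-42 | J3 42-55 |
Completion: J1=8  J2=21  J3=55  J4=30  J5=42  J6=14
Turnaround (C−A): J1=8  J2=12  J3=50  J4=24  J5=28  J6=9
Finish order: J1 → J6 → J2 → J4 → J5 → J3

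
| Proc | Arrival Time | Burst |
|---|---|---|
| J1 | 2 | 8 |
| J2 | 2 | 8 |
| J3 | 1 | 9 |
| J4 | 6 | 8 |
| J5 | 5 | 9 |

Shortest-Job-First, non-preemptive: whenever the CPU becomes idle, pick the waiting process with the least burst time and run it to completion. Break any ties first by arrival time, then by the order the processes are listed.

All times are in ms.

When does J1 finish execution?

18

Timeline: | idle 0-1 | J3 1-10 | J1 10-18 | J2 18-26 | J4 26-34 | J5 34-43 |
Completion: J1=18  J2=26  J3=10  J4=34  J5=43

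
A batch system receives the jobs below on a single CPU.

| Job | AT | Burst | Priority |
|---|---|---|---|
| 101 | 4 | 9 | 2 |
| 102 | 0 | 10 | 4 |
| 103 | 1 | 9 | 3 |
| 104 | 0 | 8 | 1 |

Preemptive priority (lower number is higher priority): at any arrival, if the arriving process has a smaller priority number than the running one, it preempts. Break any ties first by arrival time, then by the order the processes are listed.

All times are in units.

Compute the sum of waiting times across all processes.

46

Schedule: | 104 0-8 | 101 8-17 | 103 17-26 | 102 26-36 |
Completion: 101=17  102=36  103=26  104=8
Turnaround (C−A): 101=13  102=36  103=25  104=8
Waiting = turnaround − burst: 101=4, 102=26, 103=16, 104=0
Total waiting = 4 + 26 + 16 + 0 = 46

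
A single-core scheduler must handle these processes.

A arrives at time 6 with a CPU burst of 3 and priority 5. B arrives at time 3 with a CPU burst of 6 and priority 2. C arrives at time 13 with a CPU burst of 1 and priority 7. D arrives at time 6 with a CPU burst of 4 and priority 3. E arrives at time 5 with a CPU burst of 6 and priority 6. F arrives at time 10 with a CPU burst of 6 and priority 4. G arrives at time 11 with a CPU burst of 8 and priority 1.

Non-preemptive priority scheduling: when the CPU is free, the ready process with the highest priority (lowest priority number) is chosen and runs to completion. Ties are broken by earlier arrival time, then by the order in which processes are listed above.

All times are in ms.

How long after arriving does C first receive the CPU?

23

Schedule: | idle 0-3 | B 3-9 | D 9-13 | G 13-21 | F 21-27 | A 27-30 | E 30-36 | C 36-37 |
Completion: A=30  B=9  C=37  D=13  E=36  F=27  G=21
Turnaround (C−A): A=24  B=6  C=24  D=7  E=31  F=17  G=10
Response(C) = first start − arrival = 36 − 13 = 23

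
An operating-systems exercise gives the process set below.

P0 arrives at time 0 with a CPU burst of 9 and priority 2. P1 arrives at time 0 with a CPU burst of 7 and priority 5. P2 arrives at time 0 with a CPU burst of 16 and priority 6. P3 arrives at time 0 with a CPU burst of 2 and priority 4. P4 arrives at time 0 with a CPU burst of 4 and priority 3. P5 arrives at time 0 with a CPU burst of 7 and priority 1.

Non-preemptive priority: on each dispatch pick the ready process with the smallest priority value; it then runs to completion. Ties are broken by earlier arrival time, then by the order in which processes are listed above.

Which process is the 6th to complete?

Schedule: | P5 0-7 | P0 7-16 | P4 16-20 | P3 20-22 | P1 22-29 | P2 29-45 |
Completion: P0=16  P1=29  P2=45  P3=22  P4=20  P5=7
Finish order: P5 → P0 → P4 → P3 → P1 → P2

P2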